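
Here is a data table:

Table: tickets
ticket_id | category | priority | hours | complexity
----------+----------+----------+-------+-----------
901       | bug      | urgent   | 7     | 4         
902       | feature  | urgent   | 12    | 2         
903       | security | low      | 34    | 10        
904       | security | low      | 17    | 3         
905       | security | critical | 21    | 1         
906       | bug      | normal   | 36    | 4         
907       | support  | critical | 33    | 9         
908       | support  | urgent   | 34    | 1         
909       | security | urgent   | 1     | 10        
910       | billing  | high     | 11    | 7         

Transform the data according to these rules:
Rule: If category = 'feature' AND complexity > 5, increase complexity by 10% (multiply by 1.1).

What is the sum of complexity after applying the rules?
51

Step 1: Find records where category = 'feature' AND complexity > 5
Step 2: 0 records match, summing to 0
Step 3: After multiplier: 0 × 1.1 = 0.0
Step 4: Unaffected records sum: 51
Step 5: Final sum = 0.0 + 51 = 51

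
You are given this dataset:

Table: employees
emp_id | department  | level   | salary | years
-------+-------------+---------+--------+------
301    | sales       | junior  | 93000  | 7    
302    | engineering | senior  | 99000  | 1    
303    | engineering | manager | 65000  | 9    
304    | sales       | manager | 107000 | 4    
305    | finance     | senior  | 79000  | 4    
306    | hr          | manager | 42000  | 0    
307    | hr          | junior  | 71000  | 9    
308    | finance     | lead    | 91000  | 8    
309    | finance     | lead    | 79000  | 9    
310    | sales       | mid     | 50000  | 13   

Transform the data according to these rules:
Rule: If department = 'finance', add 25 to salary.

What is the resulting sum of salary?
776075

Step 1: Count records where department = 'finance': 3
Step 2: Total bonus added: 3 × 25 = 75
Step 3: Original sum of salary: 776000
Step 4: Final sum = 776000 + 75 = 776075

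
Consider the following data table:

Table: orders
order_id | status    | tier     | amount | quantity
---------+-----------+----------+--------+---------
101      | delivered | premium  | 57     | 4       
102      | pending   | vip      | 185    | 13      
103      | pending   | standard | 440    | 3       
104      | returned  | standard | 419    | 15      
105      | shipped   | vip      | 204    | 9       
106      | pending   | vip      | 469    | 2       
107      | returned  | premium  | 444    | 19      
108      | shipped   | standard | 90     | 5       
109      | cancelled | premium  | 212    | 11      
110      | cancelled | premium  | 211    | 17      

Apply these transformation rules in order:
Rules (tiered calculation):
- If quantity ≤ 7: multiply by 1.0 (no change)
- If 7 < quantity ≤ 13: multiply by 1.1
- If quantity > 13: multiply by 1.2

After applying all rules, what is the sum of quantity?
111.5

Step 1: Tier 1 (quantity ≤ 7): 4 records, sum = 14 × 1.0 = 14.0
Step 2: Tier 2 (7 < quantity ≤ 13): 3 records, sum = 33 × 1.1 = 36.3
Step 3: Tier 3 (quantity > 13): 3 records, sum = 51 × 1.2 = 61.2
Step 4: Final sum = 14.0 + 36.3 + 61.2 = 111.5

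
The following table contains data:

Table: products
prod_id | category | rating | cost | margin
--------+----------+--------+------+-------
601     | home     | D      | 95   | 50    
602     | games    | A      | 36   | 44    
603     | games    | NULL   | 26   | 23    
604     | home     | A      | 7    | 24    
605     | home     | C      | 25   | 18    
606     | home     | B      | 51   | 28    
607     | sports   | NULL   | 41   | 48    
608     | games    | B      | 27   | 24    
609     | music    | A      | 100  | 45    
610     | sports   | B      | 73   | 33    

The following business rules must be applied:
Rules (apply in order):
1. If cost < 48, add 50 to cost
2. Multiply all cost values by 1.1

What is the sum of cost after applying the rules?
859.1

Step 1: Apply Rule 1 - Add 50 to records with cost < 48
  - 6 records affected: 162 + (6 × 50) = 462
  - Unaffected records: 319
  - Sum after Rule 1: 781
Step 2: Apply Rule 2 - Multiply all by 1.1
  - 781 × 1.1 = 859.1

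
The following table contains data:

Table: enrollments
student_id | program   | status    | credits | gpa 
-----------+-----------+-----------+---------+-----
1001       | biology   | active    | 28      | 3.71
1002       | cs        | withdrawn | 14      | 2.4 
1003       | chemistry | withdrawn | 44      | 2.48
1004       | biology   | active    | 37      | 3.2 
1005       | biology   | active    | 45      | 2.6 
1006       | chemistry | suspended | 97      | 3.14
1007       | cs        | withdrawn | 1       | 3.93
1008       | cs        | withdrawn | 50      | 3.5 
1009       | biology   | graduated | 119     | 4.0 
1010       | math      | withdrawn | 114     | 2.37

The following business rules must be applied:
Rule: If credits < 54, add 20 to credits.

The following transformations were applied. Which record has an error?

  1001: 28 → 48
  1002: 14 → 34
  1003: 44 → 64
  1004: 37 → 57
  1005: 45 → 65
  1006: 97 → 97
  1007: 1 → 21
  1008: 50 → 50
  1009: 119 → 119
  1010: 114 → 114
Record 1008 has an error. The correct transformed value should be 70, not 50.

Step 1: Check each record against the rule
Step 2: Record 1008 has credits = 50
Step 3: Since 50 < 54, the bonus should have been applied
Step 4: Correct value = 70, but claimed value = 50
Conclusion: Record 1008 has the error.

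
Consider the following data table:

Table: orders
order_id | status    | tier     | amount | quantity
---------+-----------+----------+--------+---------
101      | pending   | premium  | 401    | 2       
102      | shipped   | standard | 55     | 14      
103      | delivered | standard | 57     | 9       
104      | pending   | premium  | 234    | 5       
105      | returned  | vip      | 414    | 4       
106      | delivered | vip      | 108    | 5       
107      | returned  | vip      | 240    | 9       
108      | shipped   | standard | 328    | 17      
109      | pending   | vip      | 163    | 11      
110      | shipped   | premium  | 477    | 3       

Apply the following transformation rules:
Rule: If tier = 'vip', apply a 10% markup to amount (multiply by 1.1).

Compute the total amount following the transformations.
2569.5

Step 1: Records with tier = 'vip' have total amount = 925
Step 2: Apply multiplier: 925 × 1.1 = 1017.5
Step 3: Other records total: 1552
Step 4: Final sum = 1017.5 + 1552 = 2569.5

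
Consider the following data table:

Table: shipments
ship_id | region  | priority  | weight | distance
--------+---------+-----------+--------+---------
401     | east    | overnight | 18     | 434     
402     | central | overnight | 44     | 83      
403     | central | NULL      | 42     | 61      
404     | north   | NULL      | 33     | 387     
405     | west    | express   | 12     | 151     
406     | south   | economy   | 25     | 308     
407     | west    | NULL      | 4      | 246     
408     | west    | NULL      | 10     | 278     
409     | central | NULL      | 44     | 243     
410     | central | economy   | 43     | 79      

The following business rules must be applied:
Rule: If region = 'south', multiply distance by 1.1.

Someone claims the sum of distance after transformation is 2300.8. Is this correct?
Yes, the result is correct.

Step 1: Calculate the correct sum after transformation
Step 2: Apply multiplier 1.1 to records where region = 'south'
Step 3: Correct result = 2300.8
Step 4: Claimed result = 2300.8
Step 5: 2300.8 = 2300.8 ✓
Conclusion: The claimed result is correct.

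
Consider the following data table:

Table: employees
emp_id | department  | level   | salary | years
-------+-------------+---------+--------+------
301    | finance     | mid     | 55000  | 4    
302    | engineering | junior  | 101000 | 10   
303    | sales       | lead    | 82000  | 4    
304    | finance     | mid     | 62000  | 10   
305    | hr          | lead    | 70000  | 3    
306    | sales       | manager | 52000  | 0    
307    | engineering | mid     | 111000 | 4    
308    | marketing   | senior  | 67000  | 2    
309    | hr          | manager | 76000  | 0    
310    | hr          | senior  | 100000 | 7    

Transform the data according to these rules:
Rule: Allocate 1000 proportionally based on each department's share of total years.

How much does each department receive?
engineering: 318.18, finance: 318.18, hr: 227.27, marketing: 45.45, sales: 90.91

Step 1: Calculate total years = 44
Step 2: Calculate each department's proportion:
  engineering: 14/44 = 31.82% → 318.18
  finance: 14/44 = 31.82% → 318.18
  hr: 10/44 = 22.73% → 227.27
  marketing: 2/44 = 4.55% → 45.45
  sales: 4/44 = 9.09% → 90.91
Step 3: Verify: sum of allocations ≈ 1000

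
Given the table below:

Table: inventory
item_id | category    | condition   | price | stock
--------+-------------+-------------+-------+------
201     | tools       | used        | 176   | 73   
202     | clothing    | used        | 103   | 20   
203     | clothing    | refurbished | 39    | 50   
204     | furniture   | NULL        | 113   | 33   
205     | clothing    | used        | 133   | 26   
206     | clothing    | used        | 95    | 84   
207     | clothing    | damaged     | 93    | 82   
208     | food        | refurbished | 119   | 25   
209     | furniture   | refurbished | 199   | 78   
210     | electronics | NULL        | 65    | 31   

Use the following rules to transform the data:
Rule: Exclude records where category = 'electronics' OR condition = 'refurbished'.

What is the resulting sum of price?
713

Step 1: Find records where category = 'electronics' OR condition = 'refurbished'
Step 2: 4 records match, summing to 422
Step 3: Original sum: 1135
Step 4: Remaining sum = 1135 - 422 = 713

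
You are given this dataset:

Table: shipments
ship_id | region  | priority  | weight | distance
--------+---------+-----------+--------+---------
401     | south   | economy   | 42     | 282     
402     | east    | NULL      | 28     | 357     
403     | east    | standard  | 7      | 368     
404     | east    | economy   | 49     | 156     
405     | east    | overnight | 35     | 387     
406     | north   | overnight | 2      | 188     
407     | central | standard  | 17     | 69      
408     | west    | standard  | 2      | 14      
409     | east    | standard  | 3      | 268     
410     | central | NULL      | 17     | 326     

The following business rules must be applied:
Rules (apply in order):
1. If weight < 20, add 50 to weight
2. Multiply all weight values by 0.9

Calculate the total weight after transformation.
451.8

Step 1: Apply Rule 1 - Add 50 to records with weight < 20
  - 6 records affected: 48 + (6 × 50) = 348
  - Unaffected records: 154
  - Sum after Rule 1: 502
Step 2: Apply Rule 2 - Multiply all by 0.9
  - 502 × 0.9 = 451.8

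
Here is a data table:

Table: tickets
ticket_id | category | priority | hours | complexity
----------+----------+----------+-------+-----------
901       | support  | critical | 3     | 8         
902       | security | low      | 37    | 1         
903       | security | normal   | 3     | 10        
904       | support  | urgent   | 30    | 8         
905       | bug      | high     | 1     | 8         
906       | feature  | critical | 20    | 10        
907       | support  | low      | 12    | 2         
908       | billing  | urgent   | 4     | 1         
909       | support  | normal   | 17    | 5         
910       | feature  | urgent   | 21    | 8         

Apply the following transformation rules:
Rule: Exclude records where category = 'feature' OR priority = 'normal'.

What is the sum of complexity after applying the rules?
28

Step 1: Find records where category = 'feature' OR priority = 'normal'
Step 2: 4 records match, summing to 33
Step 3: Original sum: 61
Step 4: Remaining sum = 61 - 33 = 28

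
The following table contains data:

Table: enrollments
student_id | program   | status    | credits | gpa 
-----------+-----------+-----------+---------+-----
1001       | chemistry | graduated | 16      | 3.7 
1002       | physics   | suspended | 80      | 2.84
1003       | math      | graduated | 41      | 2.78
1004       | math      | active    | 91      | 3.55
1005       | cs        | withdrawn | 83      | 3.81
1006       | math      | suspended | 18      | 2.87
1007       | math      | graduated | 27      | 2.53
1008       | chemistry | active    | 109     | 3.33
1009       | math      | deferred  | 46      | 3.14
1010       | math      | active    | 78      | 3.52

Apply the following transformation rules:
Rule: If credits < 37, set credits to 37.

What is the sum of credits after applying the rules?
639

Step 1: 3 records have credits < 37
Step 2: These records originally summed to 61
Step 3: After setting to minimum: 3 × 37 = 111
Step 4: Unaffected records sum: 528
Step 5: Final sum = 111 + 528 = 639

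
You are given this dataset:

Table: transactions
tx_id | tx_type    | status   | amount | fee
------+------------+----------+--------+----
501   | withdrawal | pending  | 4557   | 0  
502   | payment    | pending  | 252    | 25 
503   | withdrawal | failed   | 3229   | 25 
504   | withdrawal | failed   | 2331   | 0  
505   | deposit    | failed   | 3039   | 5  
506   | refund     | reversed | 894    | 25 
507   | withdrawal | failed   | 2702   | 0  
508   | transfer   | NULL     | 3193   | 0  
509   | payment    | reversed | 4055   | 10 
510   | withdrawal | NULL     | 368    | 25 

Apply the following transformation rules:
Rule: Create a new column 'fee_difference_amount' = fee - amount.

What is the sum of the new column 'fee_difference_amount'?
-24505

Step 1: For each record, compute fee - amount
Example calculations:
  0 - 4557 = -4557
  25 - 252 = -227
  25 - 3229 = -3204
  ...
Step 2: Sum all derived values
Step 3: Total = -24505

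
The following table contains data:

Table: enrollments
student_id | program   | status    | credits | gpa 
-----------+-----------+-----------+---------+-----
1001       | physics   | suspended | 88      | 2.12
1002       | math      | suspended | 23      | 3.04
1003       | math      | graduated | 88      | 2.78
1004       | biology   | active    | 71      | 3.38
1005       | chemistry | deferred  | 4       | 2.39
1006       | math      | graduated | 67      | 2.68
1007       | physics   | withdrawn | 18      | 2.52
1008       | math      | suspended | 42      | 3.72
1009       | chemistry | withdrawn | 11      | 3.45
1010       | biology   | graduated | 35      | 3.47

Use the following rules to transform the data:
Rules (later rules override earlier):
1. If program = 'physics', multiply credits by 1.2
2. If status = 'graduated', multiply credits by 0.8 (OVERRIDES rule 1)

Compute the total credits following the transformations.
430.2

Step 1: Rule 2 takes priority for records with status = 'graduated'
  - 3 records: 190 × 0.8 = 152.0
Step 2: Rule 1 applies to remaining records with program = 'physics'
  - 2 records: 106 × 1.2 = 127.2
Step 3: Other records unchanged: 151
Step 4: Final sum = 152.0 + 127.2 + 151 = 430.2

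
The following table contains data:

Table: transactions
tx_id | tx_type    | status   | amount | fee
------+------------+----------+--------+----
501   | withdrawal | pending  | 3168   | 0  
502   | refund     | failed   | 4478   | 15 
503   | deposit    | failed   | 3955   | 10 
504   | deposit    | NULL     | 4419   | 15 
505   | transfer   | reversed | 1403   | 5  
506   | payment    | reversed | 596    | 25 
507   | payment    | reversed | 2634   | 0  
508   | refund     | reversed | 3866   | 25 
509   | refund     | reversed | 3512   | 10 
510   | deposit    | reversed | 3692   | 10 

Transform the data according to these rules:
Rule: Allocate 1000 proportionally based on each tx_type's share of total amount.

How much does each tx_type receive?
deposit: 380.35, payment: 101.82, refund: 373.74, transfer: 44.23, withdrawal: 99.86

Step 1: Calculate total amount = 31723
Step 2: Calculate each tx_type's proportion:
  deposit: 12066/31723 = 38.04% → 380.35
  payment: 3230/31723 = 10.18% → 101.82
  refund: 11856/31723 = 37.37% → 373.74
  transfer: 1403/31723 = 4.42% → 44.23
  withdrawal: 3168/31723 = 9.99% → 99.86
Step 3: Verify: sum of allocations ≈ 1000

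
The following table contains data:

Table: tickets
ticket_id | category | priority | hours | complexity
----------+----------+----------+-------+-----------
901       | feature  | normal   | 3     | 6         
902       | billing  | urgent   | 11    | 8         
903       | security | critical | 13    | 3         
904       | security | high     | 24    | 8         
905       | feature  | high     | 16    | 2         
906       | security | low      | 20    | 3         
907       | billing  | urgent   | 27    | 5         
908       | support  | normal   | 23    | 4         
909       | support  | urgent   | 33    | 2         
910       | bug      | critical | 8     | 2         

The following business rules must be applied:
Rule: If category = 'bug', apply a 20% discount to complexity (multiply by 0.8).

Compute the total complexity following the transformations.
42.6

Step 1: Records with category = 'bug' have total complexity = 2
Step 2: Apply multiplier: 2 × 0.8 = 1.6
Step 3: Other records total: 41
Step 4: Final sum = 1.6 + 41 = 42.6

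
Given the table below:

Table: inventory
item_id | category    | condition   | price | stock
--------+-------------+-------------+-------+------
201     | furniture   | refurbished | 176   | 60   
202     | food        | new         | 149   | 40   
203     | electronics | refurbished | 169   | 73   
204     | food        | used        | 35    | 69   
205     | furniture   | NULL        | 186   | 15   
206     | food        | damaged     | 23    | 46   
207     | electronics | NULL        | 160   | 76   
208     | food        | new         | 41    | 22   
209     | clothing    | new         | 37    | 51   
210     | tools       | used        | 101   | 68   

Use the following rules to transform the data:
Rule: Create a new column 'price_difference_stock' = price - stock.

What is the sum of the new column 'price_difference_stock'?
557

Step 1: For each record, compute price - stock
Example calculations:
  176 - 60 = 116
  149 - 40 = 109
  169 - 73 = 96
  ...
Step 2: Sum all derived values
Step 3: Total = 557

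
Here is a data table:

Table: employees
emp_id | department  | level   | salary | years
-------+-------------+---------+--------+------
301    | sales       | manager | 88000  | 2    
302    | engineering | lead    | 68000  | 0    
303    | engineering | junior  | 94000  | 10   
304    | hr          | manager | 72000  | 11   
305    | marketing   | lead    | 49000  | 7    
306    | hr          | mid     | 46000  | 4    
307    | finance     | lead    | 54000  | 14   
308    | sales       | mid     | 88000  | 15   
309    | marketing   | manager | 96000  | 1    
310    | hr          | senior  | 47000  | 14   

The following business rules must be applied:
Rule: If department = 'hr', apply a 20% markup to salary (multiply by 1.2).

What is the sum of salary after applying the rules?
735000.0

Step 1: Records with department = 'hr' have total salary = 165000
Step 2: Apply multiplier: 165000 × 1.2 = 198000.0
Step 3: Other records total: 537000
Step 4: Final sum = 198000.0 + 537000 = 735000.0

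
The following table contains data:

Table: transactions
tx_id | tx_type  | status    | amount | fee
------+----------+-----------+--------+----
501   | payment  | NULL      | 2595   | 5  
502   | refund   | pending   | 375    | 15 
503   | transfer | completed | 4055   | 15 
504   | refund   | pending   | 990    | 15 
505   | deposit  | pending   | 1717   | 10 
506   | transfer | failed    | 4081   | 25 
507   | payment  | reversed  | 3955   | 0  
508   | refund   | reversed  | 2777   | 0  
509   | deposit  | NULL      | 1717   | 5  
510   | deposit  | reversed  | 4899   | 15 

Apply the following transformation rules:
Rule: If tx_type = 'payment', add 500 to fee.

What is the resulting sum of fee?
1105

Step 1: Count records where tx_type = 'payment': 2
Step 2: Total bonus added: 2 × 500 = 1000
Step 3: Original sum of fee: 105
Step 4: Final sum = 105 + 1000 = 1105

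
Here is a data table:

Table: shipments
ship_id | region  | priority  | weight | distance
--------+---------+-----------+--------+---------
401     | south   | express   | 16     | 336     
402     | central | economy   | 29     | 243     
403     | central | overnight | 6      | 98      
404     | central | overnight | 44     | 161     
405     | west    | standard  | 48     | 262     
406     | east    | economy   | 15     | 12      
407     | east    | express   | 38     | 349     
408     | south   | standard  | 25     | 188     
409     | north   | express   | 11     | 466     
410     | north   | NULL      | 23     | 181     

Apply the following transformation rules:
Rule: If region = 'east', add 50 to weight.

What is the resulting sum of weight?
355

Step 1: Count records where region = 'east': 2
Step 2: Total bonus added: 2 × 50 = 100
Step 3: Original sum of weight: 255
Step 4: Final sum = 255 + 100 = 355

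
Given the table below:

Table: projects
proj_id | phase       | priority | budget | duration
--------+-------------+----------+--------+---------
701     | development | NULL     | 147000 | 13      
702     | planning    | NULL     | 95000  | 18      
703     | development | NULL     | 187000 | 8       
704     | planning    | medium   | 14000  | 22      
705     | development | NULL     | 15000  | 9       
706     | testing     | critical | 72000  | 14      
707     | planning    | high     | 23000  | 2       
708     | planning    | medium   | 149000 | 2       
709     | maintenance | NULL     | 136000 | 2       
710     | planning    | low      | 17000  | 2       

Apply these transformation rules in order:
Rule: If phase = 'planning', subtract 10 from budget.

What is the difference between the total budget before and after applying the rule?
50

Step 1: Original sum of budget = 855000
Step 2: 5 records have phase = 'planning'
Step 3: Each affected record changes by -10
Step 4: Total change = 5 × -10 = -50
Step 5: New sum = 855000 + -50 = 854950
Step 6: Difference = |854950 - 855000| = 50
        (Sum decreased by 50)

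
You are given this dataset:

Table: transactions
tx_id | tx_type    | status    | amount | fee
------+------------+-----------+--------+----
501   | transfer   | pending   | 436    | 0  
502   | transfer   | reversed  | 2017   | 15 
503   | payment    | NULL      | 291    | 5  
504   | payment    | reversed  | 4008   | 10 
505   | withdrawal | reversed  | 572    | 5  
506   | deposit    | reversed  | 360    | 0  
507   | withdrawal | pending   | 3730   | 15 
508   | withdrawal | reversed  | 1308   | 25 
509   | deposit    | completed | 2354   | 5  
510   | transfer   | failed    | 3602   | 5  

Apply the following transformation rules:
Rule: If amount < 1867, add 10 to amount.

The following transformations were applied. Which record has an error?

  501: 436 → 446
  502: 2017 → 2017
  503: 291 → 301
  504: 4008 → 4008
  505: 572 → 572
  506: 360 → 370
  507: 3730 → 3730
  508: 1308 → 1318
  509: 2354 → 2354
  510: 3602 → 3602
Record 505 has an error. The correct transformed value should be 582, not 572.

Step 1: Check each record against the rule
Step 2: Record 505 has amount = 572
Step 3: Since 572 < 1867, the bonus should have been applied
Step 4: Correct value = 582, but claimed value = 572
Conclusion: Record 505 has the error.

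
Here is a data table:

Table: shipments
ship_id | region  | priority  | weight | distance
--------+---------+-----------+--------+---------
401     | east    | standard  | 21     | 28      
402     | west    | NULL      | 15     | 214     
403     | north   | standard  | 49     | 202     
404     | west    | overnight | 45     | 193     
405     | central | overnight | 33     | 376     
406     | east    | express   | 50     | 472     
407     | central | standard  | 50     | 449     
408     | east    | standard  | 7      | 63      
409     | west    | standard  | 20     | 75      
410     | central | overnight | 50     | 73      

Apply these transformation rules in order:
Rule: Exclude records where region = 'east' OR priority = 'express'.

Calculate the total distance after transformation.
1582

Step 1: Find records where region = 'east' OR priority = 'express'
Step 2: 3 records match, summing to 563
Step 3: Original sum: 2145
Step 4: Remaining sum = 2145 - 563 = 1582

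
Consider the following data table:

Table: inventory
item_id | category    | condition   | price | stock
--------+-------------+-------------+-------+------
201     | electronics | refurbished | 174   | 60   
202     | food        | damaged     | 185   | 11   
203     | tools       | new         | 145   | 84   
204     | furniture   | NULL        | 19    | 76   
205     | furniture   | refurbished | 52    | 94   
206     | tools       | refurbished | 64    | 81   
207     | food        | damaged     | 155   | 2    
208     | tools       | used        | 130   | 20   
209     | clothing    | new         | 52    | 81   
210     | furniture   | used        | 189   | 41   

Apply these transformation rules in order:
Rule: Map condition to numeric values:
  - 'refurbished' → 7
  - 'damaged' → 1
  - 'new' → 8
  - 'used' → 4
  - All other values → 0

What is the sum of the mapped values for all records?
47

Step 1: Apply mapping to each record
Step 2: Count by status:
  'refurbished': 3 records × 7 = 21
  'damaged': 2 records × 1 = 2
  'new': 2 records × 8 = 16
  'used': 2 records × 4 = 8
Step 3: Sum all mapped values = 47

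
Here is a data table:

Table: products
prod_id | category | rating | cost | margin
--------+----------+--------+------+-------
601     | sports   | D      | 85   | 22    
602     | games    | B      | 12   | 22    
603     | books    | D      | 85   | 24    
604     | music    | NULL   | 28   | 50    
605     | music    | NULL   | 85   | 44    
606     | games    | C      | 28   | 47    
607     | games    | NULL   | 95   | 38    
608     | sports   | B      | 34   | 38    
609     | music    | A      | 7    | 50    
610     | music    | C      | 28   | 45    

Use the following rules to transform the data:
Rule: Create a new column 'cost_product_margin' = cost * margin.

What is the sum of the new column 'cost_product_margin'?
17142

Step 1: For each record, compute cost * margin
Example calculations:
  85 * 22 = 1870
  12 * 22 = 264
  85 * 24 = 2040
  ...
Step 2: Sum all derived values
Step 3: Total = 17142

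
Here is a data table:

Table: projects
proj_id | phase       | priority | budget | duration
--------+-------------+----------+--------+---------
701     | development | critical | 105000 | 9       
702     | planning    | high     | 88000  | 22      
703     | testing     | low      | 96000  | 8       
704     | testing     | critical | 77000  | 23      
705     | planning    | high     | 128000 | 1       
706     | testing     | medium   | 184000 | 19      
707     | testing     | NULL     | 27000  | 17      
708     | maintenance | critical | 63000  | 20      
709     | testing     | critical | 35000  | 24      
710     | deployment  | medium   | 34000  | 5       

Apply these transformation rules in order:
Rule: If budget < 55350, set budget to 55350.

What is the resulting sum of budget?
907050

Step 1: 3 records have budget < 55350
Step 2: These records originally summed to 96000
Step 3: After setting to minimum: 3 × 55350 = 166050
Step 4: Unaffected records sum: 741000
Step 5: Final sum = 166050 + 741000 = 907050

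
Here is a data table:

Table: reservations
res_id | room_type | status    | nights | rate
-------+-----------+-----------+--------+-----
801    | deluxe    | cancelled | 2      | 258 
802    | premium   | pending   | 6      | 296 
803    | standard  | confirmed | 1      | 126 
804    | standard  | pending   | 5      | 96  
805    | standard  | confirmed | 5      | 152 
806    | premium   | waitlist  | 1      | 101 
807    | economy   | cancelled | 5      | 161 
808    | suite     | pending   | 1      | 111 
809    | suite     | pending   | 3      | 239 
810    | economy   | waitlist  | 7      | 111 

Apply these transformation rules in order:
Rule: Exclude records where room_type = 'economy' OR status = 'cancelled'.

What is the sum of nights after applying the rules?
22

Step 1: Find records where room_type = 'economy' OR status = 'cancelled'
Step 2: 3 records match, summing to 14
Step 3: Original sum: 36
Step 4: Remaining sum = 36 - 14 = 22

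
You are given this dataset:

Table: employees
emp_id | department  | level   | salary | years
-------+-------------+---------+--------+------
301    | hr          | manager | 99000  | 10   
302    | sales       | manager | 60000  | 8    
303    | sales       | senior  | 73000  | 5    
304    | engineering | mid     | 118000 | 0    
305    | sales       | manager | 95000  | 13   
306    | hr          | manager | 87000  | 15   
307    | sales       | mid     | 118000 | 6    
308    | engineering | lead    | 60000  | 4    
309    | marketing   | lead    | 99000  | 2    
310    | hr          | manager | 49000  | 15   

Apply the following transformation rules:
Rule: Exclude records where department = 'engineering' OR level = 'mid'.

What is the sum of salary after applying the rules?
562000

Step 1: Find records where department = 'engineering' OR level = 'mid'
Step 2: 3 records match, summing to 296000
Step 3: Original sum: 858000
Step 4: Remaining sum = 858000 - 296000 = 562000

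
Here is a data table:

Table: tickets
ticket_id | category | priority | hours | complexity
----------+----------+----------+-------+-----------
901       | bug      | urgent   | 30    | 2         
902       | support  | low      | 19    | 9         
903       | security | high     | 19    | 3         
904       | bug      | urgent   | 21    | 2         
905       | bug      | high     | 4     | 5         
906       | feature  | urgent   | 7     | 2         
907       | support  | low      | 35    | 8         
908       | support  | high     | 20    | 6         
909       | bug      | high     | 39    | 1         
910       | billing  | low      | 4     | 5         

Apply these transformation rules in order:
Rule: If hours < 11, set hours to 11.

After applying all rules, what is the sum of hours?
216

Step 1: 3 records have hours < 11
Step 2: These records originally summed to 15
Step 3: After setting to minimum: 3 × 11 = 33
Step 4: Unaffected records sum: 183
Step 5: Final sum = 33 + 183 = 216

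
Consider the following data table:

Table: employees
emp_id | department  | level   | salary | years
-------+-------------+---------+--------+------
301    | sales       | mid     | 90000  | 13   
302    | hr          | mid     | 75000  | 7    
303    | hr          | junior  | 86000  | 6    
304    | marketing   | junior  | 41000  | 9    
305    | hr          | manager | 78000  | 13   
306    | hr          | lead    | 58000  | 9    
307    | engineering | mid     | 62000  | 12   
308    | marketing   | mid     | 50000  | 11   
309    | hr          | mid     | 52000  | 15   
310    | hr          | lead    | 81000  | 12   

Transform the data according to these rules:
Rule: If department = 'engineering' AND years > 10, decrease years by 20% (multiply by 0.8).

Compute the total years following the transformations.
104.6

Step 1: Find records where department = 'engineering' AND years > 10
Step 2: 1 records match, summing to 12
Step 3: After multiplier: 12 × 0.8 = 9.6
Step 4: Unaffected records sum: 95
Step 5: Final sum = 9.6 + 95 = 104.6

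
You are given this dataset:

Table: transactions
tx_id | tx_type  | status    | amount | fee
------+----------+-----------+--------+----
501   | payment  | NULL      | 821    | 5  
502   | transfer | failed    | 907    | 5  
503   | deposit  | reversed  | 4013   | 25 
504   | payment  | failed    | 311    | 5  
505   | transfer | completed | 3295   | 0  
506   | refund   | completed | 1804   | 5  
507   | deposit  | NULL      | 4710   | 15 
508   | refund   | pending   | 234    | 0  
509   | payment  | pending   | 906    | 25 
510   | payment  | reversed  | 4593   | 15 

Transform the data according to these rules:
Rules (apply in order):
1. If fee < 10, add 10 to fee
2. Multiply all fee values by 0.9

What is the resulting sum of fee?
144.0

Step 1: Apply Rule 1 - Add 10 to records with fee < 10
  - 6 records affected: 20 + (6 × 10) = 80
  - Unaffected records: 80
  - Sum after Rule 1: 160
Step 2: Apply Rule 2 - Multiply all by 0.9
  - 160 × 0.9 = 144.0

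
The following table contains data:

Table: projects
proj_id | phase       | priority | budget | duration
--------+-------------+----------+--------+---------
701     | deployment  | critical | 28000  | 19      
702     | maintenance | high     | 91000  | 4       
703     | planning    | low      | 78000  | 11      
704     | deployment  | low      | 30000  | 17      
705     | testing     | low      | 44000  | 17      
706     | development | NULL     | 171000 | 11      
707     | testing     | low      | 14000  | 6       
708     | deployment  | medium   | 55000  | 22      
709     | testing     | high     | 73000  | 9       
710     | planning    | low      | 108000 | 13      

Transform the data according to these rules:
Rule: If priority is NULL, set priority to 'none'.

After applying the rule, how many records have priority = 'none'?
1

Step 1: Count records where priority IS NULL
Step 2: Found 1 records with NULL priority
Step 3: These records will have priority set to 'none'
Step 4: Records already having priority = 'none': 0
Step 5: Answer: 1 + 0 = 1 records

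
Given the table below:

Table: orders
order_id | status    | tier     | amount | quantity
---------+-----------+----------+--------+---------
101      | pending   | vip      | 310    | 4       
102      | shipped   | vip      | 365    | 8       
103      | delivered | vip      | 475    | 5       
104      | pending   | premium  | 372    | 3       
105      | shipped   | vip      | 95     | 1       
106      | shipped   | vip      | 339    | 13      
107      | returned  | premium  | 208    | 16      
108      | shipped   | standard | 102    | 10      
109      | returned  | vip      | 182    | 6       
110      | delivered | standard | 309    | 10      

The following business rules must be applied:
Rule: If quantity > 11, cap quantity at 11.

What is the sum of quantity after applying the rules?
69

Step 1: 2 records have quantity > 11
Step 2: These records originally summed to 29
Step 3: After capping: 2 × 11 = 22
Step 4: Unaffected records sum: 47
Step 5: Final sum = 22 + 47 = 69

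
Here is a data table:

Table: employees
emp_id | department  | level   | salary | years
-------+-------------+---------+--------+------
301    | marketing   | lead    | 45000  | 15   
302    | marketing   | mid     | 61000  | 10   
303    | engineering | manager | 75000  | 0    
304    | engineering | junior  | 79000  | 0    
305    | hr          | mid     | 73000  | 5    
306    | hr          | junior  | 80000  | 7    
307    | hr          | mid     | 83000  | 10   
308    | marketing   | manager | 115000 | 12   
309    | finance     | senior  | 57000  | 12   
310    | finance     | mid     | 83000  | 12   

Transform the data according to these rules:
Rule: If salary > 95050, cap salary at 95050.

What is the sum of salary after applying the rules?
731050

Step 1: 1 records have salary > 95050
Step 2: These records originally summed to 115000
Step 3: After capping: 1 × 95050 = 95050
Step 4: Unaffected records sum: 636000
Step 5: Final sum = 95050 + 636000 = 731050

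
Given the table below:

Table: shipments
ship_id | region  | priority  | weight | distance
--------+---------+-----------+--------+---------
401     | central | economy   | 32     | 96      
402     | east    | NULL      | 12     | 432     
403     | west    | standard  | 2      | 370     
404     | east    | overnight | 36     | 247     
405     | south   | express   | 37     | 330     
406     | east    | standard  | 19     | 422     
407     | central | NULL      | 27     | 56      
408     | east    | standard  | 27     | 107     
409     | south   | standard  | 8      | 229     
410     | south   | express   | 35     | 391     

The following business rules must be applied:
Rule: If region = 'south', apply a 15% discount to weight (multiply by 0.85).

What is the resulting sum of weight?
223.0

Step 1: Records with region = 'south' have total weight = 80
Step 2: Apply multiplier: 80 × 0.85 = 68.0
Step 3: Other records total: 155
Step 4: Final sum = 68.0 + 155 = 223.0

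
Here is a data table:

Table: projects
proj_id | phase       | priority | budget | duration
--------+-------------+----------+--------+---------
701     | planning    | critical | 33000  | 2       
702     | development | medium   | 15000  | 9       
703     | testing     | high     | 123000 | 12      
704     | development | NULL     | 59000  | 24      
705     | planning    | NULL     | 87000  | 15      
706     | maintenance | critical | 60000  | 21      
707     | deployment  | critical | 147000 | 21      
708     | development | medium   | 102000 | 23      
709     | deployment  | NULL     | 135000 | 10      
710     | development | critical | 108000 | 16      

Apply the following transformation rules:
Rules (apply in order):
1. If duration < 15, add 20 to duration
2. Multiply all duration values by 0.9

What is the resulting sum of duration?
209.7

Step 1: Apply Rule 1 - Add 20 to records with duration < 15
  - 4 records affected: 33 + (4 × 20) = 113
  - Unaffected records: 120
  - Sum after Rule 1: 233
Step 2: Apply Rule 2 - Multiply all by 0.9
  - 233 × 0.9 = 209.7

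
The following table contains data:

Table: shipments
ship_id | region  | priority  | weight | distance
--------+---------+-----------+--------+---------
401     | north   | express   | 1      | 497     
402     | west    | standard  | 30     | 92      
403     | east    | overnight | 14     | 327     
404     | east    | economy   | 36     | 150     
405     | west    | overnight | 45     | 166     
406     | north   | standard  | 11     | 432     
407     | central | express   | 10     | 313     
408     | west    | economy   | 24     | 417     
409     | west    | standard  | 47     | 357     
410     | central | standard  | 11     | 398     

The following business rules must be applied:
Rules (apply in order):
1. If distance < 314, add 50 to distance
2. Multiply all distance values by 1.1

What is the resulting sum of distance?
3683.9

Step 1: Apply Rule 1 - Add 50 to records with distance < 314
  - 4 records affected: 721 + (4 × 50) = 921
  - Unaffected records: 2428
  - Sum after Rule 1: 3349
Step 2: Apply Rule 2 - Multiply all by 1.1
  - 3349 × 1.1 = 3683.9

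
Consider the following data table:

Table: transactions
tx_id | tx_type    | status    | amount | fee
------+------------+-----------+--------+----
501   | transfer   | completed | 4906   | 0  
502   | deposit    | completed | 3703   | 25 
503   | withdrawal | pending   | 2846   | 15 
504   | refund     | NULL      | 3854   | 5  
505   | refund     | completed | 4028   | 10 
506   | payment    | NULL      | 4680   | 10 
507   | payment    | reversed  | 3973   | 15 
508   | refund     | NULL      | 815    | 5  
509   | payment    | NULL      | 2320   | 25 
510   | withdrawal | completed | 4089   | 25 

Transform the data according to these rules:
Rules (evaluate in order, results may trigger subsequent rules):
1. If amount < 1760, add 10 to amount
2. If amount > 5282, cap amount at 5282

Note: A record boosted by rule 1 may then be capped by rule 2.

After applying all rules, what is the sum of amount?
35224

Step 1: Apply rule 1 to records with amount < 1760
  - 1 records get bonus of 10
  - Of these, 0 records then exceed 5282 and get capped
Step 2: Apply rule 2 to records with amount > 5282
  - 0 records (original) are capped
Step 3: Calculate final sum = 35224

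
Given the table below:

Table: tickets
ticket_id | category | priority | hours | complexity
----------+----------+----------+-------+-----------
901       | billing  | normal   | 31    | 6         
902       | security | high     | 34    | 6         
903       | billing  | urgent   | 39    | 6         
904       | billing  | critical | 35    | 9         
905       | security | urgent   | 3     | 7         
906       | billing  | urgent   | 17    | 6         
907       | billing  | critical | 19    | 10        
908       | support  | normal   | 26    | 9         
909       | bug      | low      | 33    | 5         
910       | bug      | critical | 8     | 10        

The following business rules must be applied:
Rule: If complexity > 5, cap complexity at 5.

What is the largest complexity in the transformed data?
5

Step 1: Original maximum complexity = 10
Step 2: Apply cap at 5
Step 3: 9 records had complexity > 5 and were capped
Step 4: Maximum after transformation = 5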